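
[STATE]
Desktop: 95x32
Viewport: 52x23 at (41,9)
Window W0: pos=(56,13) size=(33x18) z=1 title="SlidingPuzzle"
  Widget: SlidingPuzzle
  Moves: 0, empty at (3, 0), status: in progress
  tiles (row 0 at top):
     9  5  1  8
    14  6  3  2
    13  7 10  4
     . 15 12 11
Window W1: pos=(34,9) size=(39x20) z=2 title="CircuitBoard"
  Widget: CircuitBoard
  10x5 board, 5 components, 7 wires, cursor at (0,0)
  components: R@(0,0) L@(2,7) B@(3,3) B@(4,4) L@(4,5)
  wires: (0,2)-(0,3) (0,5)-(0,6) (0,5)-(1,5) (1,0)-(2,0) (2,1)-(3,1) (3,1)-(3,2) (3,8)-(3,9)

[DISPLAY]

━━━━━━━━━━━━━━━━━━━━━━━━━━━━━━━┓                    
itBoard                        ┃                    
───────────────────────────────┨                    
 2 3 4 5 6 7 8 9               ┃                    
      · ─ ·       · ─ ·        ┃━━━━━━━━━━━━━━━┓    
                  │            ┃               ┃    
                  ·            ┃───────────────┨    
                               ┃────┐          ┃    
  ·                       L    ┃  8 │          ┃    
  │                            ┃────┤          ┃    
  · ─ ·   B                   ·┃  2 │          ┃    
                               ┃────┤          ┃    
              B   L            ┃  4 │          ┃    
: (0,0)                        ┃────┤          ┃    
                               ┃ 11 │          ┃    
                               ┃────┘          ┃    
                               ┃               ┃    
                               ┃               ┃    
                               ┃               ┃    
━━━━━━━━━━━━━━━━━━━━━━━━━━━━━━━┛               ┃    
               ┃                               ┃    
               ┗━━━━━━━━━━━━━━━━━━━━━━━━━━━━━━━┛    
                                                    


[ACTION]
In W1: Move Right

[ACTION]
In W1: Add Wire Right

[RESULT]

━━━━━━━━━━━━━━━━━━━━━━━━━━━━━━━┓                    
itBoard                        ┃                    
───────────────────────────────┨                    
 2 3 4 5 6 7 8 9               ┃                    
 [.]─ · ─ ·       · ─ ·        ┃━━━━━━━━━━━━━━━┓    
                  │            ┃               ┃    
                  ·            ┃───────────────┨    
                               ┃────┐          ┃    
  ·                       L    ┃  8 │          ┃    
  │                            ┃────┤          ┃    
  · ─ ·   B                   ·┃  2 │          ┃    
                               ┃────┤          ┃    
              B   L            ┃  4 │          ┃    
: (0,1)                        ┃────┤          ┃    
                               ┃ 11 │          ┃    
                               ┃────┘          ┃    
                               ┃               ┃    
                               ┃               ┃    
                               ┃               ┃    
━━━━━━━━━━━━━━━━━━━━━━━━━━━━━━━┛               ┃    
               ┃                               ┃    
               ┗━━━━━━━━━━━━━━━━━━━━━━━━━━━━━━━┛    
                                                    


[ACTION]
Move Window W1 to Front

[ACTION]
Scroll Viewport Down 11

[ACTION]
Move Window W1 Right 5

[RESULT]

━━━━━━━━━━━━━━━━━━━━━━━━━━━━━━━━━━━━┓               
CircuitBoard                        ┃               
────────────────────────────────────┨               
  0 1 2 3 4 5 6 7 8 9               ┃               
   R  [.]─ · ─ ·       · ─ ·        ┃━━━━━━━━━━┓    
                       │            ┃          ┃    
   ·                   ·            ┃──────────┨    
   │                                ┃          ┃    
   ·   ·                       L    ┃          ┃    
       │                            ┃          ┃    
       · ─ ·   B                   ·┃          ┃    
                                    ┃          ┃    
                   B   L            ┃          ┃    
ursor: (0,1)                        ┃          ┃    
                                    ┃          ┃    
                                    ┃          ┃    
                                    ┃          ┃    
                                    ┃          ┃    
                                    ┃          ┃    
━━━━━━━━━━━━━━━━━━━━━━━━━━━━━━━━━━━━┛          ┃    
               ┃                               ┃    
               ┗━━━━━━━━━━━━━━━━━━━━━━━━━━━━━━━┛    
                                                    


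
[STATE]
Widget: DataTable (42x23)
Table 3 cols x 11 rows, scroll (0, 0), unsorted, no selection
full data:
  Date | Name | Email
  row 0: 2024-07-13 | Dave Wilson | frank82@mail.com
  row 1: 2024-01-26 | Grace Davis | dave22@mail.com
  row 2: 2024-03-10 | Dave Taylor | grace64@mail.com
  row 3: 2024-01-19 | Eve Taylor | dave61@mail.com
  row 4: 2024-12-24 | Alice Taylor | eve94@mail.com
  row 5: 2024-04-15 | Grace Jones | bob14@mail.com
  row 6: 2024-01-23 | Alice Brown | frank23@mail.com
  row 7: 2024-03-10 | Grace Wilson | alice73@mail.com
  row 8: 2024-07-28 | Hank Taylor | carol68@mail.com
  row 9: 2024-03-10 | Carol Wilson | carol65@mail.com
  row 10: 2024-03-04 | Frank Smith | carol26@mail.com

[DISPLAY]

Date      │Name        │Email             
──────────┼────────────┼────────────────  
2024-07-13│Dave Wilson │frank82@mail.com  
2024-01-26│Grace Davis │dave22@mail.com   
2024-03-10│Dave Taylor │grace64@mail.com  
2024-01-19│Eve Taylor  │dave61@mail.com   
2024-12-24│Alice Taylor│eve94@mail.com    
2024-04-15│Grace Jones │bob14@mail.com    
2024-01-23│Alice Brown │frank23@mail.com  
2024-03-10│Grace Wilson│alice73@mail.com  
2024-07-28│Hank Taylor │carol68@mail.com  
2024-03-10│Carol Wilson│carol65@mail.com  
2024-03-04│Frank Smith │carol26@mail.com  
                                          
                                          
                                          
                                          
                                          
                                          
                                          
                                          
                                          
                                          


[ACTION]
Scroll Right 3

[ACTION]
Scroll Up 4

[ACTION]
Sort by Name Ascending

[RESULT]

Date      │Name       ▲│Email             
──────────┼────────────┼────────────────  
2024-01-23│Alice Brown │frank23@mail.com  
2024-12-24│Alice Taylor│eve94@mail.com    
2024-03-10│Carol Wilson│carol65@mail.com  
2024-03-10│Dave Taylor │grace64@mail.com  
2024-07-13│Dave Wilson │frank82@mail.com  
2024-01-19│Eve Taylor  │dave61@mail.com   
2024-03-04│Frank Smith │carol26@mail.com  
2024-01-26│Grace Davis │dave22@mail.com   
2024-04-15│Grace Jones │bob14@mail.com    
2024-03-10│Grace Wilson│alice73@mail.com  
2024-07-28│Hank Taylor │carol68@mail.com  
                                          
                                          
                                          
                                          
                                          
                                          
                                          
                                          
                                          
                                          


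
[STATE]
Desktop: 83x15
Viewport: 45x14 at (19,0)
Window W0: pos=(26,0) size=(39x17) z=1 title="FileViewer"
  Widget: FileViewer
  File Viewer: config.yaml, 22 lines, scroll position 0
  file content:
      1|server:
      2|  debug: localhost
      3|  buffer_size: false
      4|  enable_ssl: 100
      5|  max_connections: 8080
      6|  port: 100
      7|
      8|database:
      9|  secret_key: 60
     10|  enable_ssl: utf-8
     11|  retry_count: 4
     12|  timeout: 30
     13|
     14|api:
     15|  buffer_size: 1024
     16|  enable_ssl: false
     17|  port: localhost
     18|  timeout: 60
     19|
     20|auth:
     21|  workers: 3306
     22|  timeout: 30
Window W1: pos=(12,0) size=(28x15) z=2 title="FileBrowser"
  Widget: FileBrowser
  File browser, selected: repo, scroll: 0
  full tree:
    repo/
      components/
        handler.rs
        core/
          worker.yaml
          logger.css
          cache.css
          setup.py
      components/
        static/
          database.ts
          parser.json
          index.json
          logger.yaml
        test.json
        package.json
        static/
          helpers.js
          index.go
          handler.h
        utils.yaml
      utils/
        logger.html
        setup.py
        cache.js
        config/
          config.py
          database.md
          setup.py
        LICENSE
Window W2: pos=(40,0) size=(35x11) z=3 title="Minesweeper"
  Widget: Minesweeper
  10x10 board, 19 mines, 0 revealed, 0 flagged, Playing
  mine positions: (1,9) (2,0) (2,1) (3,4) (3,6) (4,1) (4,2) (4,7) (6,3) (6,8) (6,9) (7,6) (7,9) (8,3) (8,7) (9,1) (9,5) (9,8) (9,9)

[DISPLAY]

━━━━━━━━━━━━━━━━━━━━┓┏━━━━━━━━━━━━━━━━━━━━━━━
rowser              ┃┃ Minesweeper           
────────────────────┨┠───────────────────────
repo/               ┃┃■■■■■■■■■■             
] components/       ┃┃■■■■■■■■■■             
] components/       ┃┃■■■■■■■■■■             
] utils/            ┃┃■■■■■■■■■■             
                    ┃┃■■■■■■■■■■             
                    ┃┃■■■■■■■■■■             
                    ┃┃■■■■■■■■■■             
                    ┃┗━━━━━━━━━━━━━━━━━━━━━━━
                    ┃ 60                    ░
                    ┃ utf-8                 ░
                    ┃: 4                    ░


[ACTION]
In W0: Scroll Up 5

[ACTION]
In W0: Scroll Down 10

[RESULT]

━━━━━━━━━━━━━━━━━━━━┓┏━━━━━━━━━━━━━━━━━━━━━━━
rowser              ┃┃ Minesweeper           
────────────────────┨┠───────────────────────
repo/               ┃┃■■■■■■■■■■             
] components/       ┃┃■■■■■■■■■■             
] components/       ┃┃■■■■■■■■■■             
] utils/            ┃┃■■■■■■■■■■             
                    ┃┃■■■■■■■■■■             
                    ┃┃■■■■■■■■■■             
                    ┃┃■■■■■■■■■■             
                    ┃┗━━━━━━━━━━━━━━━━━━━━━━━
                    ┃                       ░
                    ┃                       ░
                    ┃                       ░


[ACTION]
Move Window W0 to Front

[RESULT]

━━━━━━━┏━━━━━━━━━━━━━━━━━━━━━━━━━━━━━━━━━━━━━
rowser ┃ FileViewer                          
───────┠─────────────────────────────────────
repo/  ┃  enable_ssl: utf-8                 ▲
] compo┃  retry_count: 4                    ░
] compo┃  timeout: 30                       ░
] utils┃                                    ░
       ┃api:                                ░
       ┃  buffer_size: 1024                 ░
       ┃  enable_ssl: false                 ░
       ┃  port: localhost                   ░
       ┃  timeout: 60                       ░
       ┃                                    ░
       ┃auth:                               ░


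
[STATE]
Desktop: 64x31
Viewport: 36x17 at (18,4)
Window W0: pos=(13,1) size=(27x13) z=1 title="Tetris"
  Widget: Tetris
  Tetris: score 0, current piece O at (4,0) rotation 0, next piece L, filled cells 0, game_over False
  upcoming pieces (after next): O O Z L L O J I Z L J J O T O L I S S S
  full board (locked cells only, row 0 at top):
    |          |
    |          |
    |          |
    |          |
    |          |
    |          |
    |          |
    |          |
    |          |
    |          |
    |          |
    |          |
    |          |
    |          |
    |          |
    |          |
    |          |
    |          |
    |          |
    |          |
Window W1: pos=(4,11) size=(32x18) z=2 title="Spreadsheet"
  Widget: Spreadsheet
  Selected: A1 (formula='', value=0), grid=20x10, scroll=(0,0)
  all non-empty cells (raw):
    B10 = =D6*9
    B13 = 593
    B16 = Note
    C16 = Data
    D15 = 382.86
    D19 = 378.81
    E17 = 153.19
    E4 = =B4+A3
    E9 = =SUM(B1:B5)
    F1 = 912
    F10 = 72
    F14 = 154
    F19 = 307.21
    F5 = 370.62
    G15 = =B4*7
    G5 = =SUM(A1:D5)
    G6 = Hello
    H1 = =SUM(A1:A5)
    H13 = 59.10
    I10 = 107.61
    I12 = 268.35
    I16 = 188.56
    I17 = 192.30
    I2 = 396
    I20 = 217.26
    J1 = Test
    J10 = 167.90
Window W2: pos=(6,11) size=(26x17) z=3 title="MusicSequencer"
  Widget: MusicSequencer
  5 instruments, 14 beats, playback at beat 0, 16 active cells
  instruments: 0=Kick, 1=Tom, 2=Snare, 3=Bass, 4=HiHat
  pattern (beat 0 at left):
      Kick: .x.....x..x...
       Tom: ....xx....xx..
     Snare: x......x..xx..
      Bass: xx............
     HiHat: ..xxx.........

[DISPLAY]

      │Next:         ┃              
      │  ▒           ┃              
      │▒▒▒           ┃              
      │              ┃              
      │              ┃              
      │              ┃              
      │Score:        ┃              
━━━━━━━━━━━━━┓━━━┓   ┃              
ncer         ┃   ┃   ┃              
─────────────┨───┨━━━┛              
567890123    ┃   ┃                  
··█··█···    ┃   ┃                  
█····██··    ┃---┃                  
··█··██··    ┃0  ┃                  
·········    ┃0  ┃                  
·········    ┃0  ┃                  
             ┃0  ┃                  


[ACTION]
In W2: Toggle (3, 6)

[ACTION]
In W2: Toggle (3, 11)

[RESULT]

      │Next:         ┃              
      │  ▒           ┃              
      │▒▒▒           ┃              
      │              ┃              
      │              ┃              
      │              ┃              
      │Score:        ┃              
━━━━━━━━━━━━━┓━━━┓   ┃              
ncer         ┃   ┃   ┃              
─────────────┨───┨━━━┛              
567890123    ┃   ┃                  
··█··█···    ┃   ┃                  
█····██··    ┃---┃                  
··█··██··    ┃0  ┃                  
·█····█··    ┃0  ┃                  
·········    ┃0  ┃                  
             ┃0  ┃                  


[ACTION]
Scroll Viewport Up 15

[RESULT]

                                    
━━━━━━━━━━━━━━━━━━━━━┓              
ris                  ┃              
─────────────────────┨              
      │Next:         ┃              
      │  ▒           ┃              
      │▒▒▒           ┃              
      │              ┃              
      │              ┃              
      │              ┃              
      │Score:        ┃              
━━━━━━━━━━━━━┓━━━┓   ┃              
ncer         ┃   ┃   ┃              
─────────────┨───┨━━━┛              
567890123    ┃   ┃                  
··█··█···    ┃   ┃                  
█····██··    ┃---┃                  


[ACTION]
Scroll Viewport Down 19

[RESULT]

567890123    ┃   ┃                  
··█··█···    ┃   ┃                  
█····██··    ┃---┃                  
··█··██··    ┃0  ┃                  
·█····█··    ┃0  ┃                  
·········    ┃0  ┃                  
             ┃0  ┃                  
             ┃0  ┃                  
             ┃0  ┃                  
             ┃0  ┃                  
             ┃0  ┃                  
             ┃0  ┃                  
             ┃0  ┃                  
━━━━━━━━━━━━━┛0  ┃                  
━━━━━━━━━━━━━━━━━┛                  
                                    
                                    


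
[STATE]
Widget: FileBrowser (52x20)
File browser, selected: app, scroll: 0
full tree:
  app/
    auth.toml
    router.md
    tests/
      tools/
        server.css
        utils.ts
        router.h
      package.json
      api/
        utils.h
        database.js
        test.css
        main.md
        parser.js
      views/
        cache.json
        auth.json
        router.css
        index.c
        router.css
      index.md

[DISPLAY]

> [-] app/                                          
    auth.toml                                       
    router.md                                       
    [+] tests/                                      
                                                    
                                                    
                                                    
                                                    
                                                    
                                                    
                                                    
                                                    
                                                    
                                                    
                                                    
                                                    
                                                    
                                                    
                                                    
                                                    


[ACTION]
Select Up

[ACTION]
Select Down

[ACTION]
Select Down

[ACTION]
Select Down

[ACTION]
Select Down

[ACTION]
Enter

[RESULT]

  [-] app/                                          
    auth.toml                                       
    router.md                                       
  > [-] tests/                                      
      [+] tools/                                    
      package.json                                  
      [+] api/                                      
      [+] views/                                    
      index.md                                      
                                                    
                                                    
                                                    
                                                    
                                                    
                                                    
                                                    
                                                    
                                                    
                                                    
                                                    


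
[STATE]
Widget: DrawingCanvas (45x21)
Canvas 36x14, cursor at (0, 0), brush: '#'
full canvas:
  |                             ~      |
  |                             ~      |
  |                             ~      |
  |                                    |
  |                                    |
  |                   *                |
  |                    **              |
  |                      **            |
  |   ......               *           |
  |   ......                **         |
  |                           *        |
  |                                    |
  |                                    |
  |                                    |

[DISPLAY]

+                            ~               
                             ~               
                             ~               
                                             
                                             
                   *                         
                    **                       
                      **                     
   ......               *                    
   ......                **                  
                           *                 
                                             
                                             
                                             
                                             
                                             
                                             
                                             
                                             
                                             
                                             


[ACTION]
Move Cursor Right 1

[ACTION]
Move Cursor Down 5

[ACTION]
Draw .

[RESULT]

                             ~               
                             ~               
                             ~               
                                             
                                             
 .                 *                         
                    **                       
                      **                     
   ......               *                    
   ......                **                  
                           *                 
                                             
                                             
                                             
                                             
                                             
                                             
                                             
                                             
                                             
                                             


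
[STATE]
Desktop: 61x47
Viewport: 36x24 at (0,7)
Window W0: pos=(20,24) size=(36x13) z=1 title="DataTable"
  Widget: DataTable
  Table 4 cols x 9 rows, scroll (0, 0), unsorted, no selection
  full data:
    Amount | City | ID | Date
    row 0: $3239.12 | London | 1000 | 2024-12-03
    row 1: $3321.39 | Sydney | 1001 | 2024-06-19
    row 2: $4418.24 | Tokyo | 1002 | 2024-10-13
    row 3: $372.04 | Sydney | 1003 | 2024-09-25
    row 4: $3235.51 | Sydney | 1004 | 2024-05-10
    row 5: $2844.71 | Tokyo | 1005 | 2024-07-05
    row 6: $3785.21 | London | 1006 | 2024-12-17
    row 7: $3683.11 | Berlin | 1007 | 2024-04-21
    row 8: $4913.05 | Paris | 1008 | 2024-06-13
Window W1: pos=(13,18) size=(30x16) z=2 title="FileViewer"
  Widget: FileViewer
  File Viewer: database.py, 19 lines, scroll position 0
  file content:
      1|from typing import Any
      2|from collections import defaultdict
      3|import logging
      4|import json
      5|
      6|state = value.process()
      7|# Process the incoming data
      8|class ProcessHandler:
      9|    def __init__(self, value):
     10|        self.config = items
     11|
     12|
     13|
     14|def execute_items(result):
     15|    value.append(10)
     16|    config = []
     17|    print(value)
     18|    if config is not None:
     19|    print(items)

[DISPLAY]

                                    
                                    
                                    
                                    
                                    
                                    
                                    
                                    
                                    
                                    
                                    
             ┏━━━━━━━━━━━━━━━━━━━━━━
             ┃ FileViewer           
             ┠──────────────────────
             ┃from typing import Any
             ┃from collections impor
             ┃import logging        
             ┃import json           
             ┃                      
             ┃state = value.process(
             ┃# Process the incoming
             ┃class ProcessHandler: 
             ┃    def __init__(self,
             ┃        self.config = 


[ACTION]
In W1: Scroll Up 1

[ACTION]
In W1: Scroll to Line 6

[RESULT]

                                    
                                    
                                    
                                    
                                    
                                    
                                    
                                    
                                    
                                    
                                    
             ┏━━━━━━━━━━━━━━━━━━━━━━
             ┃ FileViewer           
             ┠──────────────────────
             ┃state = value.process(
             ┃# Process the incoming
             ┃class ProcessHandler: 
             ┃    def __init__(self,
             ┃        self.config = 
             ┃                      
             ┃                      
             ┃                      
             ┃def execute_items(resu
             ┃    value.append(10)  


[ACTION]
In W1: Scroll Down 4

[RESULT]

                                    
                                    
                                    
                                    
                                    
                                    
                                    
                                    
                                    
                                    
                                    
             ┏━━━━━━━━━━━━━━━━━━━━━━
             ┃ FileViewer           
             ┠──────────────────────
             ┃class ProcessHandler: 
             ┃    def __init__(self,
             ┃        self.config = 
             ┃                      
             ┃                      
             ┃                      
             ┃def execute_items(resu
             ┃    value.append(10)  
             ┃    config = []       
             ┃    print(value)      


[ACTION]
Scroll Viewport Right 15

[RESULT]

                                    
                                    
                                    
                                    
                                    
                                    
                                    
                                    
                                    
                                    
                                    
━━━━━━━━━━━━━━━━━━━━━━━━━━━┓        
FileViewer                 ┃        
───────────────────────────┨        
lass ProcessHandler:      ▲┃        
   def __init__(self, valu░┃        
       self.config = items░┃        
                          ░┃━━━━━━━━
                          ░┃        
                          ░┃────────
ef execute_items(result): ░┃ate     
   value.append(10)       ░┃────────
   config = []            ░┃024-12-0
   print(value)           ░┃024-06-1


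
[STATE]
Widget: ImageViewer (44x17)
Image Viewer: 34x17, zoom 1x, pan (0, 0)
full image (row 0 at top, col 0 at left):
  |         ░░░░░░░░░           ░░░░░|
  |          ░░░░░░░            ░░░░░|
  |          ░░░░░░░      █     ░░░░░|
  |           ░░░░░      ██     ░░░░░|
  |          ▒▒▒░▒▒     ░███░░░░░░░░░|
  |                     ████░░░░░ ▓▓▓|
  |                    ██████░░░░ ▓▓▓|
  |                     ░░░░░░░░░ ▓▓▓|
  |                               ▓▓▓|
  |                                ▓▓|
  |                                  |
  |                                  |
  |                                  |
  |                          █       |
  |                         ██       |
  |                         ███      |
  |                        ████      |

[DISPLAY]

         ░░░░░░░░░           ░░░░░          
          ░░░░░░░            ░░░░░          
          ░░░░░░░      █     ░░░░░          
           ░░░░░      ██     ░░░░░          
          ▒▒▒░▒▒     ░███░░░░░░░░░          
                     ████░░░░░ ▓▓▓          
                    ██████░░░░ ▓▓▓          
                     ░░░░░░░░░ ▓▓▓          
                               ▓▓▓          
                                ▓▓          
                                            
                                            
                                            
                          █                 
                         ██                 
                         ███                
                        ████                


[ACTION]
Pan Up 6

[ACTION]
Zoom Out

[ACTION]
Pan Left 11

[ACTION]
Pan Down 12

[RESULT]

                                            
                          █                 
                         ██                 
                         ███                
                        ████                
                                            
                                            
                                            
                                            
                                            
                                            
                                            
                                            
                                            
                                            
                                            
                                            


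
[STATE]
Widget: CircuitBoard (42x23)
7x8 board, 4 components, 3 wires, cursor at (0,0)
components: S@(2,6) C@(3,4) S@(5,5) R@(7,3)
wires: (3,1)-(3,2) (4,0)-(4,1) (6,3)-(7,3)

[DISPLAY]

   0 1 2 3 4 5 6                          
0  [.]                                    
                                          
1                                         
                                          
2                           S             
                                          
3       · ─ ·       C                     
                                          
4   · ─ ·                                 
                                          
5                       S                 
                                          
6               ·                         
                │                         
7               R                         
Cursor: (0,0)                             
                                          
                                          
                                          
                                          
                                          
                                          


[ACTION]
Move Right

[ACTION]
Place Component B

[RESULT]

   0 1 2 3 4 5 6                          
0      [B]                                
                                          
1                                         
                                          
2                           S             
                                          
3       · ─ ·       C                     
                                          
4   · ─ ·                                 
                                          
5                       S                 
                                          
6               ·                         
                │                         
7               R                         
Cursor: (0,1)                             
                                          
                                          
                                          
                                          
                                          
                                          


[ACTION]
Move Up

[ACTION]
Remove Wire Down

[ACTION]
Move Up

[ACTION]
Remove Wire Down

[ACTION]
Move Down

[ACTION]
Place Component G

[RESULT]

   0 1 2 3 4 5 6                          
0       B                                 
                                          
1      [G]                                
                                          
2                           S             
                                          
3       · ─ ·       C                     
                                          
4   · ─ ·                                 
                                          
5                       S                 
                                          
6               ·                         
                │                         
7               R                         
Cursor: (1,1)                             
                                          
                                          
                                          
                                          
                                          
                                          


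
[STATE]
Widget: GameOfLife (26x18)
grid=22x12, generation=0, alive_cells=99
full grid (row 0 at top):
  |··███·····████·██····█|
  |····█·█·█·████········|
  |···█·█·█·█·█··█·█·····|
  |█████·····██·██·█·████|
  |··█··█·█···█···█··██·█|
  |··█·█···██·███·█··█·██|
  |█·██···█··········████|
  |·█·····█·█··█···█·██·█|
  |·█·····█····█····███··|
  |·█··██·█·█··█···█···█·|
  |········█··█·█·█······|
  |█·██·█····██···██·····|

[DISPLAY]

Gen: 0                    
··███·····████·██····█    
····█·█·█·████········    
···█·█·█·█·█··█·█·····    
█████·····██·██·█·████    
··█··█·█···█···█··██·█    
··█·█···██·███·█··█·██    
█·██···█··········████    
·█·····█·█··█···█·██·█    
·█·····█····█····███··    
·█··██·█·█··█···█···█·    
········█··█·█·█······    
█·██·█····██···██·····    
                          
                          
                          
                          
                          


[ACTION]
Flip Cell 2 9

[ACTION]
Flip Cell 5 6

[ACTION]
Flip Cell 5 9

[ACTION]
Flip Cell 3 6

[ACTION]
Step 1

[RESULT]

Gen: 1                    
···███···██··██·······    
··█···██·█······█·····    
·█·····█·█····█··█·██·    
·█·····█··██·██·█·█··█    
·······█·······██·····    
··█·███·█··██·█··█····    
··██··██···█·█········    
██····██·············█    
███····█···███··█·····    
······██···███··████··    
·███·██·██·█··██······    
··········███·███·····    
                          
                          
                          
                          
                          


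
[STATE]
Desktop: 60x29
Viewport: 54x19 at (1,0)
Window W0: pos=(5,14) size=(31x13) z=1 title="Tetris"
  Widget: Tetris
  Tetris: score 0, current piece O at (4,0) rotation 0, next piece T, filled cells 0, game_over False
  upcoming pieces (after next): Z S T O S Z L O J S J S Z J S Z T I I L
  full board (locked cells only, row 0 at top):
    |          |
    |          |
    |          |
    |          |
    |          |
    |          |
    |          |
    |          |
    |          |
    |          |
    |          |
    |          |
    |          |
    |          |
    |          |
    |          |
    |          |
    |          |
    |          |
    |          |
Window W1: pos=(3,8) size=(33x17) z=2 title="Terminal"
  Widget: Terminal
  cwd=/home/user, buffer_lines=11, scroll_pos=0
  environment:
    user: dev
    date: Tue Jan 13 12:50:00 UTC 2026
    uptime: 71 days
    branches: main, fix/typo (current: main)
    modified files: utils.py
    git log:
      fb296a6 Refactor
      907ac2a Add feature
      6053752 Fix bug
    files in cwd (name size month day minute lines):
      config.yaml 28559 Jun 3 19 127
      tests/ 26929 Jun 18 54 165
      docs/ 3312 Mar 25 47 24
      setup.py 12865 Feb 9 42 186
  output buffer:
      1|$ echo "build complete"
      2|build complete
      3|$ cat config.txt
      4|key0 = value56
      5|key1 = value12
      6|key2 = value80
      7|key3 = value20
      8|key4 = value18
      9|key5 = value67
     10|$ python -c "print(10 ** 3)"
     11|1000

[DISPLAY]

                                                      
                                                      
                                                      
                                                      
                                                      
                                                      
                                                      
                                                      
  ┏━━━━━━━━━━━━━━━━━━━━━━━━━━━━━━━┓                   
  ┃ Terminal                      ┃                   
  ┠───────────────────────────────┨                   
  ┃$ echo "build complete"        ┃                   
  ┃build complete                 ┃                   
  ┃$ cat config.txt               ┃                   
  ┃key0 = value56                 ┃                   
  ┃key1 = value12                 ┃                   
  ┃key2 = value80                 ┃                   
  ┃key3 = value20                 ┃                   
  ┃key4 = value18                 ┃                   


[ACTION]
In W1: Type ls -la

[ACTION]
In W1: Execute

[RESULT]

                                                      
                                                      
                                                      
                                                      
                                                      
                                                      
                                                      
                                                      
  ┏━━━━━━━━━━━━━━━━━━━━━━━━━━━━━━━┓                   
  ┃ Terminal                      ┃                   
  ┠───────────────────────────────┨                   
  ┃key1 = value12                 ┃                   
  ┃key2 = value80                 ┃                   
  ┃key3 = value20                 ┃                   
  ┃key4 = value18                 ┃                   
  ┃key5 = value67                 ┃                   
  ┃$ python -c "print(10 ** 3)"   ┃                   
  ┃1000                           ┃                   
  ┃$ ls -la                       ┃                   


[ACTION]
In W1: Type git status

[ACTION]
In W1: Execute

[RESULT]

                                                      
                                                      
                                                      
                                                      
                                                      
                                                      
                                                      
                                                      
  ┏━━━━━━━━━━━━━━━━━━━━━━━━━━━━━━━┓                   
  ┃ Terminal                      ┃                   
  ┠───────────────────────────────┨                   
  ┃$ python -c "print(10 ** 3)"   ┃                   
  ┃1000                           ┃                   
  ┃$ ls -la                       ┃                   
  ┃-rw-r--r--  1 dev group    2855┃                   
  ┃drwxr-xr-x  1 dev group    2692┃                   
  ┃drwxr-xr-x  1 dev group     331┃                   
  ┃-rw-r--r--  1 dev group    1286┃                   
  ┃$ git status                   ┃                   
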